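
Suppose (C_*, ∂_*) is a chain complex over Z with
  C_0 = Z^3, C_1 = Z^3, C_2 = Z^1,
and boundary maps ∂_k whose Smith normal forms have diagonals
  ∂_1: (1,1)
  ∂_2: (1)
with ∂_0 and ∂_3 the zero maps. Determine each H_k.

H_0 ≅ Z,  H_1 = 0,  H_2 = 0.

H_0: b_0 = 3 − 0 − 2 = 1; torsion from ∂_1 factors > 1: none. So H_0 ≅ Z.
H_1: b_1 = 3 − 2 − 1 = 0; torsion from ∂_2 factors > 1: none. So H_1 ≅ 0.
H_2: b_2 = 1 − 1 − 0 = 0; torsion from ∂_3 factors > 1: none. So H_2 ≅ 0.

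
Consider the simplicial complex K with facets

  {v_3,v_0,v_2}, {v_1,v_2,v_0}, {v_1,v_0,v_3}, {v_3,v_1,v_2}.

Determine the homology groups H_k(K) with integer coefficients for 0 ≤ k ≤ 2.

H_0 = Z,  H_1 = 0,  H_2 = Z.

Order the vertices as v_0 < v_1 < v_2 < v_3. Listing each simplex with vertices in this order, K has dimension 2 with simplices:

  0-simplices (4): [v_0], [v_1], [v_2], [v_3]
  1-simplices (6): [v_0,v_1], [v_0,v_2], [v_0,v_3], [v_1,v_2], [v_1,v_3], [v_2,v_3]
  2-simplices (4): [v_0,v_1,v_2], [v_0,v_1,v_3], [v_0,v_2,v_3], [v_1,v_2,v_3]

Hence C_0 ≅ Z^4, C_1 ≅ Z^6, C_2 ≅ Z^4.

Boundary ∂_1: C_1 → C_0 maps an edge to its endpoints' difference, ∂[p,q] = q − p.
The 4×6 boundary matrix has rank 3 and Smith normal form diag(1,1,1).

The boundary map ∂_2: C_2 → C_1 sends each 2-simplex [p,q,r] to [q,r] − [p,r] + [p,q]. For instance
  ∂[v_1,v_2,v_3] = [v_2,v_3] − [v_1,v_3] + [v_1,v_2],
  ∂[v_0,v_2,v_3] = [v_2,v_3] − [v_0,v_3] + [v_0,v_2].
The 6×4 boundary matrix has rank 3 and Smith normal form diag(1,1,1).

Reading off H_k = ker ∂_k / im ∂_{k+1}:

  H_0: rank C_0 − rank ∂_1 = 4 − 3 = 1, and the invariant factors of ∂_1 are all 1, so H_0 = Z.
  H_1: rank ker ∂_1 − rank ∂_2 = (6 − 3) − 3 = 0, and the invariant factors of ∂_2 are all 1, so H_1 = 0.
  H_2: rank ker ∂_2 − rank ∂_3 = (4 − 3) − 0 = 1, and there is no ∂_3, so H_2 = Z.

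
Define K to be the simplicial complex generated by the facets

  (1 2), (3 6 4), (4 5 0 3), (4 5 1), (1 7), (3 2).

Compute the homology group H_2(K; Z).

Fix the vertex order 0 < 1 < 2 < 3 < 4 < 5 < 6 < 7 and write every simplex with vertices in increasing order. Then dim K = 3 and the simplices of K are:

  0-simplices (8): [0], [1], [2], [3], [4], [5], [6], [7]
  1-simplices (13): [0,3], [0,4], [0,5], [1,2], [1,4], [1,5], [1,7], [2,3], [3,4], [3,5], [3,6], [4,5], [4,6]
  2-simplices (6): [0,3,4], [0,3,5], [0,4,5], [1,4,5], [3,4,5], [3,4,6]
  3-simplices (1): [0,3,4,5]

so the chain groups are C_0 ≅ Z^8, C_1 ≅ Z^13, C_2 ≅ Z^6, C_3 ≅ Z^1.

The boundary map ∂_1: C_1 → C_0 is given by ∂[p,q] = [q] − [p]. For instance
  ∂[0,3] = [3] − [0].
As a 8×13 matrix over Z this has rank 7, with invariant factors (1,1,1,1,1,1,1).

The boundary map ∂_2: C_2 → C_1 sends each 2-simplex [p,q,r] to [q,r] − [p,r] + [p,q]. For instance
  ∂[1,4,5] = [4,5] − [1,5] + [1,4],
  ∂[3,4,6] = [4,6] − [3,6] + [3,4].
The resulting 13×6 matrix has rank 5, and its Smith normal form has invariant factors (1,1,1,1,1).

Boundary ∂_3: C_3 → C_2 sends each 3-simplex σ to the alternating sum Σ_i (−1)^i (σ with its i-th vertex removed). For instance
  ∂[0,3,4,5] = [3,4,5] − [0,4,5] + [0,3,5] − [0,3,4].
The 6×1 boundary matrix has rank 1 and Smith normal form diag(1).

Now H_k = ker ∂_k / im ∂_{k+1}, so:

  H_2: rank ker ∂_2 − rank ∂_3 = (6 − 5) − 1 = 0, and the invariant factors of ∂_3 are all 1, so H_2 ≅ 0.

H_2 ≅ 0.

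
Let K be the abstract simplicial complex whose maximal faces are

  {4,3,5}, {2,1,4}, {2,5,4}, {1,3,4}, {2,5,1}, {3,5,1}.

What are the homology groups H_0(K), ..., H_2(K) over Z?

Take the total order 1 < 2 < 3 < 4 < 5 on the vertex set. Then K (dimension 2) consists of the simplices:

  0-simplices (5): [1], [2], [3], [4], [5]
  1-simplices (9): [1,2], [1,3], [1,4], [1,5], [2,4], [2,5], [3,4], [3,5], [4,5]
  2-simplices (6): [1,2,4], [1,2,5], [1,3,4], [1,3,5], [2,4,5], [3,4,5]

so the chain groups are C_0 ≅ Z^5, C_1 ≅ Z^9, C_2 ≅ Z^6.

∂_1: C_1 → C_0 maps an edge to its endpoints' difference, ∂[p,q] = q − p. For instance
  ∂[1,3] = [3] − [1].
As a 5×9 matrix over Z this has rank 4, with invariant factors (1,1,1,1).

∂_2: C_2 → C_1 acts by ∂[p,q,r] = [q,r] − [p,r] + [p,q]. For instance
  ∂[1,3,5] = [3,5] − [1,5] + [1,3],
  ∂[1,3,4] = [3,4] − [1,4] + [1,3].
The resulting 9×6 matrix has rank 5, and its Smith normal form has invariant factors (1,1,1,1,1).

Now H_k = ker ∂_k / im ∂_{k+1}, so:

  H_0: rank C_0 − rank ∂_1 = 5 − 4 = 1, and the invariant factors of ∂_1 are all 1, so H_0 ≅ Z.
  H_1: rank ker ∂_1 − rank ∂_2 = (9 − 4) − 5 = 0, and the invariant factors of ∂_2 are all 1, so H_1 ≅ 0.
  H_2: rank ker ∂_2 − rank ∂_3 = (6 − 5) − 0 = 1, and there is no ∂_3, so H_2 ≅ Z.

H_0 ≅ Z,  H_1 = 0,  H_2 ≅ Z.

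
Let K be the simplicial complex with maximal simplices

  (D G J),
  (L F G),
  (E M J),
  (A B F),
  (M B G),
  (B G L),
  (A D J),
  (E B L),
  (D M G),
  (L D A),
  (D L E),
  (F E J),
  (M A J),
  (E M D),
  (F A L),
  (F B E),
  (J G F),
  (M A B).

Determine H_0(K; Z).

H_0 ≅ Z.

Fix the vertex order A < B < D < E < F < G < J < L < M and write every simplex with vertices in increasing order. Then dim K = 2 and the simplices of K are:

  0-simplices (9): A, B, D, E, F, G, J, L, M
  1-simplices (27): AB, AD, AF, AJ, AL, AM, BE, BF, BG, BL, BM, DE, DG, DJ, DL, DM, EF, EJ, EL, EM, FG, FJ, FL, GJ, GL, GM, JM
  2-simplices (18): ABF, ABM, ADJ, ADL, AFL, AJM, BEF, BEL, BGL, BGM, DEL, DEM, DGJ, DGM, EFJ, EJM, FGJ, FGL

so the chain groups are C_0 ≅ Z^9, C_1 ≅ Z^27, C_2 ≅ Z^18.

The boundary map ∂_1: C_1 → C_0 sends each edge [p,q] (with p < q) to q − p.
This gives a 9×27 integer matrix of rank 8; reducing to Smith normal form yields diagonal entries (1,1,1,1,1,1,1,1).

∂_2: C_2 → C_1 acts by ∂[p,q,r] = [q,r] − [p,r] + [p,q]. For instance
  ∂ADL = DL − AL + AD,
  ∂AJM = JM − AM + AJ.
As a 27×18 matrix over Z this has rank 18, with invariant factors (1,1,1,1,1,1,1,1,1,1,1,1,1,1,1,1,1,2).

Reading off H_k = ker ∂_k / im ∂_{k+1}:

  H_0: rank C_0 − rank ∂_1 = 9 − 8 = 1, and the invariant factors of ∂_1 are all 1, so H_0 ≅ Z.

(K is a triangulation of the Klein bottle.)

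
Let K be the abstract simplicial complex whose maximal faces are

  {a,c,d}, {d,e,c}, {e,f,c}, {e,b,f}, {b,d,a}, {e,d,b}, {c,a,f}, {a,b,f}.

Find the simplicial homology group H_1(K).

We work with the vertex ordering a < b < c < d < e < f. The simplices of K, each written with vertices in increasing order, are:

  0-simplices (6): a, b, c, d, e, f
  1-simplices (12): ab, ac, ad, af, bd, be, bf, cd, ce, cf, de, ef
  2-simplices (8): abd, abf, acd, acf, bde, bef, cde, cef

giving chain groups C_0 ≅ Z^6, C_1 ≅ Z^12, C_2 ≅ Z^8.

Boundary ∂_1: C_1 → C_0 is given by ∂[p,q] = [q] − [p]. For instance
  ∂ce = e − c.
The 6×12 boundary matrix has rank 5 and Smith normal form diag(1,1,1,1,1).

The boundary map ∂_2: C_2 → C_1 sends each 2-simplex [p,q,r] to [q,r] − [p,r] + [p,q]. For instance
  ∂cef = ef − cf + ce,
  ∂acf = cf − af + ac.
This gives a 12×8 integer matrix of rank 7; reducing to Smith normal form yields diagonal entries (1,1,1,1,1,1,1).

Now H_k = ker ∂_k / im ∂_{k+1}, so:

  H_1: rank ker ∂_1 − rank ∂_2 = (12 − 5) − 7 = 0, and the invariant factors of ∂_2 are all 1, so H_1 ≅ 0.

H_1 = 0.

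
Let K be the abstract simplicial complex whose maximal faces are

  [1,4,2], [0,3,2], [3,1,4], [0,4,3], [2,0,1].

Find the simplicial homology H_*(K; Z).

H_0 = Z,  H_1 = Z,  H_2 = 0.

K has 5 vertices, 10 edges, 5 triangles.
rank ∂_0 = 0, rank ∂_1 = 4 ⇒ b_0 = 5 − 0 − 4 = 1; all invariant factors of ∂_1 are 1 so no torsion. So H_0 ≅ Z.
rank ∂_1 = 4, rank ∂_2 = 5 ⇒ b_1 = 10 − 4 − 5 = 1; all invariant factors of ∂_2 are 1 so no torsion. So H_1 ≅ Z.
rank ∂_2 = 5, rank ∂_3 = 0 ⇒ b_2 = 5 − 5 − 0 = 0. So H_2 ≅ 0.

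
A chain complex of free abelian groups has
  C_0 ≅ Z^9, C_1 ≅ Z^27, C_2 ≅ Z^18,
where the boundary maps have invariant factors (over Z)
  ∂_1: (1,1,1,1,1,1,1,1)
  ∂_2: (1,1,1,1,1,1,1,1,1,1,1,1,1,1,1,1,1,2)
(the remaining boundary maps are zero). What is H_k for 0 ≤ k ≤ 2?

H_0: b_0 = 9 − 0 − 8 = 1; torsion from ∂_1 factors > 1: none. So H_0 = Z.
H_1: b_1 = 27 − 8 − 18 = 1; torsion from ∂_2 factors > 1: [2]. So H_1 = Z ⊕ Z/2.
H_2: b_2 = 18 − 18 − 0 = 0; torsion from ∂_3 factors > 1: none. So H_2 = 0.

H_0 = Z,  H_1 = Z ⊕ Z/2,  H_2 = 0.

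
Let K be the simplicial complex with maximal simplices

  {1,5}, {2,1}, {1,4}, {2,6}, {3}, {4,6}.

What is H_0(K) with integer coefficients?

H_0 = Z^2.

Order the vertices as 1 < 2 < 3 < 4 < 5 < 6. Listing each simplex with vertices in this order, K has dimension 1 with simplices:

  0-simplices (6): [1], [2], [3], [4], [5], [6]
  1-simplices (5): [1,2], [1,4], [1,5], [2,6], [4,6]

Hence C_0 ≅ Z^6, C_1 ≅ Z^5.

The boundary map ∂_1: C_1 → C_0 is given by ∂[p,q] = [q] − [p]. For instance
  ∂[1,4] = [4] − [1].
As a 6×5 matrix over Z this has rank 4, with invariant factors (1,1,1,1).

Reading off H_k = ker ∂_k / im ∂_{k+1}:

  H_0: rank C_0 − rank ∂_1 = 6 − 4 = 2, and the invariant factors of ∂_1 are all 1, so H_0 = Z^2.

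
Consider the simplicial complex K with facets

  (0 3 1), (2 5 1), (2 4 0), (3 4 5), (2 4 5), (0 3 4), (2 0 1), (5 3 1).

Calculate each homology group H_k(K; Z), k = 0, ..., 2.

H_0 ≅ Z,  H_1 = 0,  H_2 ≅ Z.

Order the vertices as 0 < 1 < 2 < 3 < 4 < 5. Listing each simplex with vertices in this order, K has dimension 2 with simplices:

  0-simplices (6): [0], [1], [2], [3], [4], [5]
  1-simplices (12): [0,1], [0,2], [0,3], [0,4], [1,2], [1,3], [1,5], [2,4], [2,5], [3,4], [3,5], [4,5]
  2-simplices (8): [0,1,2], [0,1,3], [0,2,4], [0,3,4], [1,2,5], [1,3,5], [2,4,5], [3,4,5]

so the chain groups are C_0 ≅ Z^6, C_1 ≅ Z^12, C_2 ≅ Z^8.

The boundary map ∂_1: C_1 → C_0 is given by ∂[p,q] = [q] − [p].
The resulting 6×12 matrix has rank 5, and its Smith normal form has invariant factors (1,1,1,1,1).

∂_2: C_2 → C_1 acts by ∂[p,q,r] = [q,r] − [p,r] + [p,q]. For instance
  ∂[0,2,4] = [2,4] − [0,4] + [0,2],
  ∂[1,3,5] = [3,5] − [1,5] + [1,3].
The 12×8 boundary matrix has rank 7 and Smith normal form diag(1,1,1,1,1,1,1).

From H_k ≅ ker(∂_k) / im(∂_{k+1}) we obtain:

  H_0: rank C_0 − rank ∂_1 = 6 − 5 = 1, and the invariant factors of ∂_1 are all 1, so H_0 = Z.
  H_1: rank ker ∂_1 − rank ∂_2 = (12 − 5) − 7 = 0, and the invariant factors of ∂_2 are all 1, so H_1 = 0.
  H_2: rank ker ∂_2 − rank ∂_3 = (8 − 7) − 0 = 1, and there is no ∂_3, so H_2 = Z.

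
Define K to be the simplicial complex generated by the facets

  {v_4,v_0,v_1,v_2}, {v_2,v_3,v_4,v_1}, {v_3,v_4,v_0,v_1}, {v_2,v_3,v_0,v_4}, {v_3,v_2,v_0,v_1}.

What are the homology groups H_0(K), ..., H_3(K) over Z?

We work with the vertex ordering v_0 < v_1 < v_2 < v_3 < v_4. The simplices of K, each written with vertices in increasing order, are:

  0-simplices (5): [v_0], [v_1], [v_2], [v_3], [v_4]
  1-simplices (10): [v_0,v_1], [v_0,v_2], [v_0,v_3], [v_0,v_4], [v_1,v_2], [v_1,v_3], [v_1,v_4], [v_2,v_3], [v_2,v_4], [v_3,v_4]
  2-simplices (10): [v_0,v_1,v_2], [v_0,v_1,v_3], [v_0,v_1,v_4], [v_0,v_2,v_3], [v_0,v_2,v_4], [v_0,v_3,v_4], [v_1,v_2,v_3], [v_1,v_2,v_4], [v_1,v_3,v_4], [v_2,v_3,v_4]
  3-simplices (5): [v_0,v_1,v_2,v_3], [v_0,v_1,v_2,v_4], [v_0,v_1,v_3,v_4], [v_0,v_2,v_3,v_4], [v_1,v_2,v_3,v_4]

Hence C_0 ≅ Z^5, C_1 ≅ Z^10, C_2 ≅ Z^10, C_3 ≅ Z^5.

∂_1: C_1 → C_0 maps an edge to its endpoints' difference, ∂[p,q] = q − p.
This gives a 5×10 integer matrix of rank 4; reducing to Smith normal form yields diagonal entries (1,1,1,1).

∂_2: C_2 → C_1 sends each 2-simplex [p,q,r] to [q,r] − [p,r] + [p,q]. For instance
  ∂[v_0,v_1,v_4] = [v_1,v_4] − [v_0,v_4] + [v_0,v_1],
  ∂[v_1,v_3,v_4] = [v_3,v_4] − [v_1,v_4] + [v_1,v_3].
As a 10×10 matrix over Z this has rank 6, with invariant factors (1,1,1,1,1,1).

∂_3: C_3 → C_2 sends each 3-simplex σ to the alternating sum Σ_i (−1)^i (σ with its i-th vertex removed). For instance
  ∂[v_1,v_2,v_3,v_4] = [v_2,v_3,v_4] − [v_1,v_3,v_4] + [v_1,v_2,v_4] − [v_1,v_2,v_3],
  ∂[v_0,v_1,v_2,v_3] = [v_1,v_2,v_3] − [v_0,v_2,v_3] + [v_0,v_1,v_3] − [v_0,v_1,v_2].
As a 10×5 matrix over Z this has rank 4, with invariant factors (1,1,1,1).

Reading off H_k = ker ∂_k / im ∂_{k+1}:

  H_0: rank C_0 − rank ∂_1 = 5 − 4 = 1, and the invariant factors of ∂_1 are all 1, so H_0 = Z.
  H_1: rank ker ∂_1 − rank ∂_2 = (10 − 4) − 6 = 0, and the invariant factors of ∂_2 are all 1, so H_1 = 0.
  H_2: rank ker ∂_2 − rank ∂_3 = (10 − 6) − 4 = 0, and the invariant factors of ∂_3 are all 1, so H_2 = 0.
  H_3: rank ker ∂_3 − rank ∂_4 = (5 − 4) − 0 = 1, and there is no ∂_4, so H_3 = Z.

H_0 ≅ Z,  H_1 = 0,  H_2 = 0,  H_3 ≅ Z.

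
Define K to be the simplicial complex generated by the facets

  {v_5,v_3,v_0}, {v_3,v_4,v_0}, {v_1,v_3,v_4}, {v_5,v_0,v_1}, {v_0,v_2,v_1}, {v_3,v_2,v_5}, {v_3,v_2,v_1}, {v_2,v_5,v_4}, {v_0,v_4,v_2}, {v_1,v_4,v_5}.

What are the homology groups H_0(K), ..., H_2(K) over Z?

K has 6 vertices, 15 edges, 10 triangles.
rank ∂_0 = 0, rank ∂_1 = 5 ⇒ b_0 = 6 − 0 − 5 = 1; all invariant factors of ∂_1 are 1 so no torsion. So H_0 ≅ Z.
rank ∂_1 = 5, rank ∂_2 = 10 ⇒ b_1 = 15 − 5 − 10 = 0; ∂_2 has invariant factor(s) [2] giving torsion. So H_1 ≅ Z/2.
rank ∂_2 = 10, rank ∂_3 = 0 ⇒ b_2 = 10 − 10 − 0 = 0. So H_2 ≅ 0.

H_0 ≅ Z,  H_1 ≅ Z/2,  H_2 = 0.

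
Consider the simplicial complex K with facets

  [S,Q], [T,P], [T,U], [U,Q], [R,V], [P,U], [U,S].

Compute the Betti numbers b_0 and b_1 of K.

Fix the vertex order P < Q < R < S < T < U < V and write every simplex with vertices in increasing order. Then dim K = 1 and the simplices of K are:

  0-simplices (7): P, Q, R, S, T, U, V
  1-simplices (7): PT, PU, QS, QU, RV, SU, TU

Hence C_0 ≅ Z^7, C_1 ≅ Z^7.

The boundary map ∂_1: C_1 → C_0 is given by ∂[p,q] = [q] − [p].
This gives a 7×7 integer matrix of rank 5; reducing to Smith normal form yields diagonal entries (1,1,1,1,1).

Now H_k = ker ∂_k / im ∂_{k+1}, so:

  H_0: rank C_0 − rank ∂_1 = 7 − 5 = 2, and the invariant factors of ∂_1 are all 1, so H_0 = Z^2.
  H_1: rank ker ∂_1 − rank ∂_2 = (7 − 5) − 0 = 2, and there is no ∂_2, so H_1 = Z^2.

As a check, the Euler characteristic is 7 − 7 = 0, which agrees with 2 − 2 = 0.

Hence the Betti numbers are b_0 = 2, b_1 = 2.

b_0 = 2, b_1 = 2.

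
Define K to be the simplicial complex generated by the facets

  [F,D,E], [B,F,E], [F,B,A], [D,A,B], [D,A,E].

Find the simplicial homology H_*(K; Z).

Fix the vertex order A < B < D < E < F and write every simplex with vertices in increasing order. Then dim K = 2 and the simplices of K are:

  0-simplices (5): A, B, D, E, F
  1-simplices (10): AB, AD, AE, AF, BD, BE, BF, DE, DF, EF
  2-simplices (5): ABD, ABF, ADE, BEF, DEF

Hence C_0 ≅ Z^5, C_1 ≅ Z^10, C_2 ≅ Z^5.

∂_1: C_1 → C_0 sends each edge [p,q] (with p < q) to q − p. For instance
  ∂BD = D − B.
The 5×10 boundary matrix has rank 4 and Smith normal form diag(1,1,1,1).

The boundary map ∂_2: C_2 → C_1 sends each 2-simplex [p,q,r] to [q,r] − [p,r] + [p,q]. For instance
  ∂DEF = EF − DF + DE,
  ∂ABF = BF − AF + AB.
The resulting 10×5 matrix has rank 5, and its Smith normal form has invariant factors (1,1,1,1,1).

Now H_k = ker ∂_k / im ∂_{k+1}, so:

  H_0: rank C_0 − rank ∂_1 = 5 − 4 = 1, and the invariant factors of ∂_1 are all 1, so H_0 = Z.
  H_1: rank ker ∂_1 − rank ∂_2 = (10 − 4) − 5 = 1, and the invariant factors of ∂_2 are all 1, so H_1 = Z.
  H_2: rank ker ∂_2 − rank ∂_3 = (5 − 5) − 0 = 0, and there is no ∂_3, so H_2 = 0.

As a check, the Euler characteristic is 5 − 10 + 5 = 0, which agrees with 1 − 1 + 0 = 0.

H_0 = Z,  H_1 = Z,  H_2 = 0.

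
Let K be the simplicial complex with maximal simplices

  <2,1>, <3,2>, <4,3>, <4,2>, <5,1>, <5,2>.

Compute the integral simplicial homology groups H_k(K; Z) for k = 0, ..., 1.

H_0 ≅ Z,  H_1 ≅ Z^2.

Fix the vertex order 1 < 2 < 3 < 4 < 5 and write every simplex with vertices in increasing order. Then dim K = 1 and the simplices of K are:

  0-simplices (5): [1], [2], [3], [4], [5]
  1-simplices (6): [1,2], [1,5], [2,3], [2,4], [2,5], [3,4]

giving chain groups C_0 ≅ Z^5, C_1 ≅ Z^6.

∂_1: C_1 → C_0 maps an edge to its endpoints' difference, ∂[p,q] = q − p. For instance
  ∂[1,5] = [5] − [1].
The 5×6 boundary matrix has rank 4 and Smith normal form diag(1,1,1,1).

Computing H_k = (kernel of ∂_k) / (image of ∂_{k+1}):

  H_0: rank C_0 − rank ∂_1 = 5 − 4 = 1, and the invariant factors of ∂_1 are all 1, so H_0 ≅ Z.
  H_1: rank ker ∂_1 − rank ∂_2 = (6 − 4) − 0 = 2, and there is no ∂_2, so H_1 ≅ Z^2.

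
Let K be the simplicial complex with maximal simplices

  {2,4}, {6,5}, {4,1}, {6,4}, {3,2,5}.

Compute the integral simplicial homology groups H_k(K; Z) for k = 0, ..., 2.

We work with the vertex ordering 1 < 2 < 3 < 4 < 5 < 6. The simplices of K, each written with vertices in increasing order, are:

  0-simplices (6): [1], [2], [3], [4], [5], [6]
  1-simplices (7): [1,4], [2,3], [2,4], [2,5], [3,5], [4,6], [5,6]
  2-simplices (1): [2,3,5]

Hence C_0 ≅ Z^6, C_1 ≅ Z^7, C_2 ≅ Z^1.

Boundary ∂_1: C_1 → C_0 sends each edge [p,q] (with p < q) to q − p. For instance
  ∂[1,4] = [4] − [1].
The resulting 6×7 matrix has rank 5, and its Smith normal form has invariant factors (1,1,1,1,1).

Boundary ∂_2: C_2 → C_1 maps a triangle to the signed sum of its edges. For instance
  ∂[2,3,5] = [3,5] − [2,5] + [2,3].
The resulting 7×1 matrix has rank 1, and its Smith normal form has invariant factors (1).

From H_k ≅ ker(∂_k) / im(∂_{k+1}) we obtain:

  H_0: rank C_0 − rank ∂_1 = 6 − 5 = 1, and the invariant factors of ∂_1 are all 1, so H_0 = Z.
  H_1: rank ker ∂_1 − rank ∂_2 = (7 − 5) − 1 = 1, and the invariant factors of ∂_2 are all 1, so H_1 = Z.
  H_2: rank ker ∂_2 − rank ∂_3 = (1 − 1) − 0 = 0, and there is no ∂_3, so H_2 = 0.

As a check, the Euler characteristic is 6 − 7 + 1 = 0, which agrees with 1 − 1 + 0 = 0.

H_0 = Z,  H_1 = Z,  H_2 = 0.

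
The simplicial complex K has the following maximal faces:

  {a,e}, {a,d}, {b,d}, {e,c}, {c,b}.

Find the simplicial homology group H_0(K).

H_0 ≅ Z.

We work with the vertex ordering a < b < c < d < e. The simplices of K, each written with vertices in increasing order, are:

  0-simplices (5): a, b, c, d, e
  1-simplices (5): ad, ae, bc, bd, ce

Hence C_0 ≅ Z^5, C_1 ≅ Z^5.

The boundary map ∂_1: C_1 → C_0 maps an edge to its endpoints' difference, ∂[p,q] = q − p. For instance
  ∂bd = d − b.
As a 5×5 matrix over Z this has rank 4, with invariant factors (1,1,1,1).

Computing H_k = (kernel of ∂_k) / (image of ∂_{k+1}):

  H_0: rank C_0 − rank ∂_1 = 5 − 4 = 1, and the invariant factors of ∂_1 are all 1, so H_0 ≅ Z.

(K is a triangulation of the circle S^1.)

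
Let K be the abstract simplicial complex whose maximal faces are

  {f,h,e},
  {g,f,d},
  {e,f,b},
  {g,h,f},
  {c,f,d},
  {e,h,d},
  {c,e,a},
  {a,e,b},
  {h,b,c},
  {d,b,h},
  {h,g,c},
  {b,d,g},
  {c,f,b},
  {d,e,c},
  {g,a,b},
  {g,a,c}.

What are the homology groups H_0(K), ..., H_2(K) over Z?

H_0 = Z,  H_1 = Z^2,  H_2 = Z.

Take the total order a < b < c < d < e < f < g < h on the vertex set. Then K (dimension 2) consists of the simplices:

  0-simplices (8): a, b, c, d, e, f, g, h
  1-simplices (24): ab, ac, ae, ag, bc, bd, be, bf, bg, bh, cd, ce, cf, cg, ch, de, df, dg, dh, ef, eh, fg, fh, gh
  2-simplices (16): abe, abg, ace, acg, bcf, bch, bdg, bdh, bef, cde, cdf, cgh, deh, dfg, efh, fgh

so the chain groups are C_0 ≅ Z^8, C_1 ≅ Z^24, C_2 ≅ Z^16.

Boundary ∂_1: C_1 → C_0 is given by ∂[p,q] = [q] − [p].
As a 8×24 matrix over Z this has rank 7, with invariant factors (1,1,1,1,1,1,1).

∂_2: C_2 → C_1 acts by ∂[p,q,r] = [q,r] − [p,r] + [p,q]. For instance
  ∂cde = de − ce + cd,
  ∂cdf = df − cf + cd.
The resulting 24×16 matrix has rank 15, and its Smith normal form has invariant factors (1,1,1,1,1,1,1,1,1,1,1,1,1,1,1).

From H_k ≅ ker(∂_k) / im(∂_{k+1}) we obtain:

  H_0: rank C_0 − rank ∂_1 = 8 − 7 = 1, and the invariant factors of ∂_1 are all 1, so H_0 ≅ Z.
  H_1: rank ker ∂_1 − rank ∂_2 = (24 − 7) − 15 = 2, and the invariant factors of ∂_2 are all 1, so H_1 ≅ Z^2.
  H_2: rank ker ∂_2 − rank ∂_3 = (16 − 15) − 0 = 1, and there is no ∂_3, so H_2 ≅ Z.

As a check, the Euler characteristic is 8 − 24 + 16 = 0, which agrees with 1 − 2 + 1 = 0.
(K is a triangulation of the torus T^2.)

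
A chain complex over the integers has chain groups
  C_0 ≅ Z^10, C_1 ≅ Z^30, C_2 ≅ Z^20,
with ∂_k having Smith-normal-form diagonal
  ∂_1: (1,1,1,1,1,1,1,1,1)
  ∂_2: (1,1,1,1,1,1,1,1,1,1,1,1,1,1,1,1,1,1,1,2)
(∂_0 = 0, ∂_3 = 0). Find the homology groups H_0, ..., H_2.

H_0 = Z,  H_1 = Z × Z/2,  H_2 = 0.

H_0: b_0 = 10 − 0 − 9 = 1; torsion from ∂_1 factors > 1: none. So H_0 = Z.
H_1: b_1 = 30 − 9 − 20 = 1; torsion from ∂_2 factors > 1: [2]. So H_1 = Z × Z/2.
H_2: b_2 = 20 − 20 − 0 = 0; torsion from ∂_3 factors > 1: none. So H_2 = 0.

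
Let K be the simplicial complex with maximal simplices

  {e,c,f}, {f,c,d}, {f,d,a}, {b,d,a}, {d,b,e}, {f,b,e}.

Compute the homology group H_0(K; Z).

Order the vertices as a < b < c < d < e < f. Listing each simplex with vertices in this order, K has dimension 2 with simplices:

  0-simplices (6): a, b, c, d, e, f
  1-simplices (12): ab, ad, af, bd, be, bf, cd, ce, cf, de, df, ef
  2-simplices (6): abd, adf, bde, bef, cdf, cef

so the chain groups are C_0 ≅ Z^6, C_1 ≅ Z^12, C_2 ≅ Z^6.

∂_1: C_1 → C_0 sends each edge [p,q] (with p < q) to q − p.
The 6×12 boundary matrix has rank 5 and Smith normal form diag(1,1,1,1,1).

Boundary ∂_2: C_2 → C_1 maps a triangle to the signed sum of its edges. For instance
  ∂bef = ef − bf + be,
  ∂bde = de − be + bd.
The 12×6 boundary matrix has rank 6 and Smith normal form diag(1,1,1,1,1,1).

Now H_k = ker ∂_k / im ∂_{k+1}, so:

  H_0: rank C_0 − rank ∂_1 = 6 − 5 = 1, and the invariant factors of ∂_1 are all 1, so H_0 = Z.

H_0 ≅ Z.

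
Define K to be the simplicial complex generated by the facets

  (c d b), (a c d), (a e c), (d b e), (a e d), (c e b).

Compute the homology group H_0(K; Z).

We work with the vertex ordering a < b < c < d < e. The simplices of K, each written with vertices in increasing order, are:

  0-simplices (5): a, b, c, d, e
  1-simplices (9): ac, ad, ae, bc, bd, be, cd, ce, de
  2-simplices (6): acd, ace, ade, bcd, bce, bde

so the chain groups are C_0 ≅ Z^5, C_1 ≅ Z^9, C_2 ≅ Z^6.

Boundary ∂_1: C_1 → C_0 is given by ∂[p,q] = [q] − [p]. For instance
  ∂de = e − d.
This gives a 5×9 integer matrix of rank 4; reducing to Smith normal form yields diagonal entries (1,1,1,1).

The boundary map ∂_2: C_2 → C_1 acts by ∂[p,q,r] = [q,r] − [p,r] + [p,q]. For instance
  ∂ade = de − ae + ad,
  ∂bce = ce − be + bc.
As a 9×6 matrix over Z this has rank 5, with invariant factors (1,1,1,1,1).

Now H_k = ker ∂_k / im ∂_{k+1}, so:

  H_0: rank C_0 − rank ∂_1 = 5 − 4 = 1, and the invariant factors of ∂_1 are all 1, so H_0 ≅ Z.

(K is a triangulation of the 2-sphere S^2.)

H_0 ≅ Z.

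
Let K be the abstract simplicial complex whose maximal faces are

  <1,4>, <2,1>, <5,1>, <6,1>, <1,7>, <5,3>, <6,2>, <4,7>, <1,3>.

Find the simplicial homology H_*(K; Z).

H_0 = Z,  H_1 = Z^3.

Fix the vertex order 1 < 2 < 3 < 4 < 5 < 6 < 7 and write every simplex with vertices in increasing order. Then dim K = 1 and the simplices of K are:

  0-simplices (7): [1], [2], [3], [4], [5], [6], [7]
  1-simplices (9): [1,2], [1,3], [1,4], [1,5], [1,6], [1,7], [2,6], [3,5], [4,7]

Hence C_0 ≅ Z^7, C_1 ≅ Z^9.

Boundary ∂_1: C_1 → C_0 sends each edge [p,q] (with p < q) to q − p. For instance
  ∂[1,4] = [4] − [1].
As a 7×9 matrix over Z this has rank 6, with invariant factors (1,1,1,1,1,1).

Computing H_k = (kernel of ∂_k) / (image of ∂_{k+1}):

  H_0: rank C_0 − rank ∂_1 = 7 − 6 = 1, and the invariant factors of ∂_1 are all 1, so H_0 = Z.
  H_1: rank ker ∂_1 − rank ∂_2 = (9 − 6) − 0 = 3, and there is no ∂_2, so H_1 = Z^3.

As a check, the Euler characteristic is 7 − 9 = -2, which agrees with 1 − 3 = -2.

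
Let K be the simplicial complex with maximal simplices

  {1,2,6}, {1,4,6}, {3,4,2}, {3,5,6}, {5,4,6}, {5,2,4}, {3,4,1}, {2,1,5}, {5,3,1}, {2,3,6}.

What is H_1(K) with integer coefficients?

H_1 = Z/2.

Fix the vertex order 1 < 2 < 3 < 4 < 5 < 6 and write every simplex with vertices in increasing order. Then dim K = 2 and the simplices of K are:

  0-simplices (6): [1], [2], [3], [4], [5], [6]
  1-simplices (15): [1,2], [1,3], [1,4], [1,5], [1,6], [2,3], [2,4], [2,5], [2,6], [3,4], [3,5], [3,6], [4,5], [4,6], [5,6]
  2-simplices (10): [1,2,5], [1,2,6], [1,3,4], [1,3,5], [1,4,6], [2,3,4], [2,3,6], [2,4,5], [3,5,6], [4,5,6]

giving chain groups C_0 ≅ Z^6, C_1 ≅ Z^15, C_2 ≅ Z^10.

∂_1: C_1 → C_0 is given by ∂[p,q] = [q] − [p]. For instance
  ∂[2,4] = [4] − [2].
The 6×15 boundary matrix has rank 5 and Smith normal form diag(1,1,1,1,1).

The boundary map ∂_2: C_2 → C_1 maps a triangle to the signed sum of its edges. For instance
  ∂[2,4,5] = [4,5] − [2,5] + [2,4],
  ∂[1,2,5] = [2,5] − [1,5] + [1,2].
The resulting 15×10 matrix has rank 10, and its Smith normal form has invariant factors (1,1,1,1,1,1,1,1,1,2).

Reading off H_k = ker ∂_k / im ∂_{k+1}:

  H_1: rank ker ∂_1 − rank ∂_2 = (15 − 5) − 10 = 0, and ∂_2 has invariant factor 2 > 1, so H_1 = Z/2.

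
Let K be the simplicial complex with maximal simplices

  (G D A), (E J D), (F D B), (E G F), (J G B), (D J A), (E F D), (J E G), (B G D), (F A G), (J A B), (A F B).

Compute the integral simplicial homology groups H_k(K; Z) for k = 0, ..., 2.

H_0 ≅ Z,  H_1 ≅ Z/2,  H_2 = 0.

Take the total order A < B < D < E < F < G < J on the vertex set. Then K (dimension 2) consists of the simplices:

  0-simplices (7): A, B, D, E, F, G, J
  1-simplices (18): AB, AD, AF, AG, AJ, BD, BF, BG, BJ, DE, DF, DG, DJ, EF, EG, EJ, FG, GJ
  2-simplices (12): ABF, ABJ, ADG, ADJ, AFG, BDF, BDG, BGJ, DEF, DEJ, EFG, EGJ

Hence C_0 ≅ Z^7, C_1 ≅ Z^18, C_2 ≅ Z^12.

∂_1: C_1 → C_0 is given by ∂[p,q] = [q] − [p].
This gives a 7×18 integer matrix of rank 6; reducing to Smith normal form yields diagonal entries (1,1,1,1,1,1).

Boundary ∂_2: C_2 → C_1 maps a triangle to the signed sum of its edges. For instance
  ∂EGJ = GJ − EJ + EG,
  ∂EFG = FG − EG + EF.
The 18×12 boundary matrix has rank 12 and Smith normal form diag(1,1,1,1,1,1,1,1,1,1,1,2).

Now H_k = ker ∂_k / im ∂_{k+1}, so:

  H_0: rank C_0 − rank ∂_1 = 7 − 6 = 1, and the invariant factors of ∂_1 are all 1, so H_0 = Z.
  H_1: rank ker ∂_1 − rank ∂_2 = (18 − 6) − 12 = 0, and ∂_2 has invariant factor 2 > 1, so H_1 = Z/2.
  H_2: rank ker ∂_2 − rank ∂_3 = (12 − 12) − 0 = 0, and there is no ∂_3, so H_2 = 0.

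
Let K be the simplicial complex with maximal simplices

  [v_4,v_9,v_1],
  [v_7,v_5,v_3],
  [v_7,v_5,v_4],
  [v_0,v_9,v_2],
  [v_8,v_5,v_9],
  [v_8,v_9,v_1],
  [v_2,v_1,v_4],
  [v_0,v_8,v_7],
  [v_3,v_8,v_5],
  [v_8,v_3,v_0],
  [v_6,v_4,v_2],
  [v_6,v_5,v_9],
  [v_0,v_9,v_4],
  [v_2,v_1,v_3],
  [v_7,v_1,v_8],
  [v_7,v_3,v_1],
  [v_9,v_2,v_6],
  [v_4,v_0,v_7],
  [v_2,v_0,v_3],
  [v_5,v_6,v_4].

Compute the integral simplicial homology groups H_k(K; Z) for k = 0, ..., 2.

H_0 ≅ Z,  H_1 ≅ Z ⊕ Z/2Z,  H_2 = 0.

Fix the vertex order v_0 < v_1 < v_2 < v_3 < v_4 < v_5 < v_6 < v_7 < v_8 < v_9 and write every simplex with vertices in increasing order. Then dim K = 2 and the simplices of K are:

  0-simplices (10): [v_0], [v_1], [v_2], [v_3], [v_4], [v_5], [v_6], [v_7], [v_8], [v_9]
  1-simplices (30): (30 of them)
  2-simplices (20): (20 of them)

giving chain groups C_0 ≅ Z^10, C_1 ≅ Z^30, C_2 ≅ Z^20.

∂_1: C_1 → C_0 is given by ∂[p,q] = [q] − [p]. For instance
  ∂[v_1,v_9] = [v_9] − [v_1].
The resulting 10×30 matrix has rank 9, and its Smith normal form has invariant factors (1,1,1,1,1,1,1,1,1).

The boundary map ∂_2: C_2 → C_1 sends each 2-simplex [p,q,r] to [q,r] − [p,r] + [p,q]. For instance
  ∂[v_0,v_7,v_8] = [v_7,v_8] − [v_0,v_8] + [v_0,v_7],
  ∂[v_3,v_5,v_7] = [v_5,v_7] − [v_3,v_7] + [v_3,v_5].
The 30×20 boundary matrix has rank 20 and Smith normal form diag(1,1,1,1,1,1,1,1,1,1,1,1,1,1,1,1,1,1,1,2).

Now H_k = ker ∂_k / im ∂_{k+1}, so:

  H_0: rank C_0 − rank ∂_1 = 10 − 9 = 1, and the invariant factors of ∂_1 are all 1, so H_0 = Z.
  H_1: rank ker ∂_1 − rank ∂_2 = (30 − 9) − 20 = 1, and ∂_2 has invariant factor 2 > 1, so H_1 = Z ⊕ Z/2Z.
  H_2: rank ker ∂_2 − rank ∂_3 = (20 − 20) − 0 = 0, and there is no ∂_3, so H_2 = 0.

(K is a triangulation of the Klein bottle.)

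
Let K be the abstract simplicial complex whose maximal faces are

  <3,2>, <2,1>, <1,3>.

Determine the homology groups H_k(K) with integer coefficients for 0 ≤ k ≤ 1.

H_0 ≅ Z,  H_1 ≅ Z.

Take the total order 1 < 2 < 3 on the vertex set. Then K (dimension 1) consists of the simplices:

  0-simplices (3): [1], [2], [3]
  1-simplices (3): [1,2], [1,3], [2,3]

giving chain groups C_0 ≅ Z^3, C_1 ≅ Z^3.

∂_1: C_1 → C_0 is given by ∂[p,q] = [q] − [p].
The 3×3 boundary matrix has rank 2 and Smith normal form diag(1,1).

From H_k ≅ ker(∂_k) / im(∂_{k+1}) we obtain:

  H_0: rank C_0 − rank ∂_1 = 3 − 2 = 1, and the invariant factors of ∂_1 are all 1, so H_0 ≅ Z.
  H_1: rank ker ∂_1 − rank ∂_2 = (3 − 2) − 0 = 1, and there is no ∂_2, so H_1 ≅ Z.

(K is a triangulation of the circle S^1.)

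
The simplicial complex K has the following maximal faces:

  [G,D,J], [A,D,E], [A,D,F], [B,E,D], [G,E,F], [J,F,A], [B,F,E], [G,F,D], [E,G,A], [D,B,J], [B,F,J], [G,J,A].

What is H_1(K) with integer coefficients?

H_1 = Z/2.

Order the vertices as A < B < D < E < F < G < J. Listing each simplex with vertices in this order, K has dimension 2 with simplices:

  0-simplices (7): A, B, D, E, F, G, J
  1-simplices (18): AD, AE, AF, AG, AJ, BD, BE, BF, BJ, DE, DF, DG, DJ, EF, EG, FG, FJ, GJ
  2-simplices (12): ADE, ADF, AEG, AFJ, AGJ, BDE, BDJ, BEF, BFJ, DFG, DGJ, EFG

giving chain groups C_0 ≅ Z^7, C_1 ≅ Z^18, C_2 ≅ Z^12.

Boundary ∂_1: C_1 → C_0 is given by ∂[p,q] = [q] − [p]. For instance
  ∂BF = F − B.
As a 7×18 matrix over Z this has rank 6, with invariant factors (1,1,1,1,1,1).

Boundary ∂_2: C_2 → C_1 acts by ∂[p,q,r] = [q,r] − [p,r] + [p,q]. For instance
  ∂DGJ = GJ − DJ + DG,
  ∂BDJ = DJ − BJ + BD.
This gives a 18×12 integer matrix of rank 12; reducing to Smith normal form yields diagonal entries (1,1,1,1,1,1,1,1,1,1,1,2).

Now H_k = ker ∂_k / im ∂_{k+1}, so:

  H_1: rank ker ∂_1 − rank ∂_2 = (18 − 6) − 12 = 0, and ∂_2 has invariant factor 2 > 1, so H_1 = Z/2.

(K is a triangulation of the real projective plane RP^2.)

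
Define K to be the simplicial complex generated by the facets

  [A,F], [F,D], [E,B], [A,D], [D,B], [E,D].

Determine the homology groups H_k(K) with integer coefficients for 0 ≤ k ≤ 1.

H_0 ≅ Z,  H_1 ≅ Z^2.

K has 5 vertices, 6 edges.
rank ∂_0 = 0, rank ∂_1 = 4 ⇒ b_0 = 5 − 0 − 4 = 1; all invariant factors of ∂_1 are 1 so no torsion. So H_0 ≅ Z.
rank ∂_1 = 4, rank ∂_2 = 0 ⇒ b_1 = 6 − 4 − 0 = 2. So H_1 ≅ Z^2.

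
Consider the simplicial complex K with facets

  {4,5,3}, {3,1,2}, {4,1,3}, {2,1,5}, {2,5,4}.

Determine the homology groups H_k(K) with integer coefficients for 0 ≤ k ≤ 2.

H_0 = Z,  H_1 = Z,  H_2 = 0.

Order the vertices as 1 < 2 < 3 < 4 < 5. Listing each simplex with vertices in this order, K has dimension 2 with simplices:

  0-simplices (5): [1], [2], [3], [4], [5]
  1-simplices (10): [1,2], [1,3], [1,4], [1,5], [2,3], [2,4], [2,5], [3,4], [3,5], [4,5]
  2-simplices (5): [1,2,3], [1,2,5], [1,3,4], [2,4,5], [3,4,5]

giving chain groups C_0 ≅ Z^5, C_1 ≅ Z^10, C_2 ≅ Z^5.

The boundary map ∂_1: C_1 → C_0 sends each edge [p,q] (with p < q) to q − p.
As a 5×10 matrix over Z this has rank 4, with invariant factors (1,1,1,1).

The boundary map ∂_2: C_2 → C_1 maps a triangle to the signed sum of its edges. For instance
  ∂[1,2,5] = [2,5] − [1,5] + [1,2],
  ∂[1,3,4] = [3,4] − [1,4] + [1,3].
The 10×5 boundary matrix has rank 5 and Smith normal form diag(1,1,1,1,1).

Now H_k = ker ∂_k / im ∂_{k+1}, so:

  H_0: rank C_0 − rank ∂_1 = 5 − 4 = 1, and the invariant factors of ∂_1 are all 1, so H_0 ≅ Z.
  H_1: rank ker ∂_1 − rank ∂_2 = (10 − 4) − 5 = 1, and the invariant factors of ∂_2 are all 1, so H_1 ≅ Z.
  H_2: rank ker ∂_2 − rank ∂_3 = (5 − 5) − 0 = 0, and there is no ∂_3, so H_2 ≅ 0.

As a check, the Euler characteristic is 5 − 10 + 5 = 0, which agrees with 1 − 1 + 0 = 0.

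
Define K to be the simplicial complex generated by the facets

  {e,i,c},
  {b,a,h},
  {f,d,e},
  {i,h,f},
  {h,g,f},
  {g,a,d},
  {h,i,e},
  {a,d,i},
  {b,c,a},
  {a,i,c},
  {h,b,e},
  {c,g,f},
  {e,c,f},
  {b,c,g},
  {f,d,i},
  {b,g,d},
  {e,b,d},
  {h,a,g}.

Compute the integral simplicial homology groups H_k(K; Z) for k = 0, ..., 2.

H_0 = Z,  H_1 = Z ⊕ Z/2,  H_2 = 0.

Fix the vertex order a < b < c < d < e < f < g < h < i and write every simplex with vertices in increasing order. Then dim K = 2 and the simplices of K are:

  0-simplices (9): a, b, c, d, e, f, g, h, i
  1-simplices (27): ab, ac, ad, ag, ah, ai, bc, bd, be, bg, bh, ce, cf, cg, ci, de, df, dg, di, ef, eh, ei, fg, fh, fi, gh, hi
  2-simplices (18): abc, abh, aci, adg, adi, agh, bcg, bde, bdg, beh, cef, cei, cfg, def, dfi, ehi, fgh, fhi

Hence C_0 ≅ Z^9, C_1 ≅ Z^27, C_2 ≅ Z^18.

Boundary ∂_1: C_1 → C_0 maps an edge to its endpoints' difference, ∂[p,q] = q − p.
As a 9×27 matrix over Z this has rank 8, with invariant factors (1,1,1,1,1,1,1,1).

Boundary ∂_2: C_2 → C_1 maps a triangle to the signed sum of its edges. For instance
  ∂agh = gh − ah + ag,
  ∂cei = ei − ci + ce.
The 27×18 boundary matrix has rank 18 and Smith normal form diag(1,1,1,1,1,1,1,1,1,1,1,1,1,1,1,1,1,2).

Reading off H_k = ker ∂_k / im ∂_{k+1}:

  H_0: rank C_0 − rank ∂_1 = 9 − 8 = 1, and the invariant factors of ∂_1 are all 1, so H_0 ≅ Z.
  H_1: rank ker ∂_1 − rank ∂_2 = (27 − 8) − 18 = 1, and ∂_2 has invariant factor 2 > 1, so H_1 ≅ Z ⊕ Z/2.
  H_2: rank ker ∂_2 − rank ∂_3 = (18 − 18) − 0 = 0, and there is no ∂_3, so H_2 ≅ 0.

As a check, the Euler characteristic is 9 − 27 + 18 = 0, which agrees with 1 − 1 + 0 = 0.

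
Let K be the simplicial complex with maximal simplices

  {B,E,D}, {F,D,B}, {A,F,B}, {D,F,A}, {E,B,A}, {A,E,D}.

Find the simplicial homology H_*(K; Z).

H_0 = Z,  H_1 = 0,  H_2 = Z.

Take the total order A < B < D < E < F on the vertex set. Then K (dimension 2) consists of the simplices:

  0-simplices (5): A, B, D, E, F
  1-simplices (9): AB, AD, AE, AF, BD, BE, BF, DE, DF
  2-simplices (6): ABE, ABF, ADE, ADF, BDE, BDF

giving chain groups C_0 ≅ Z^5, C_1 ≅ Z^9, C_2 ≅ Z^6.

∂_1: C_1 → C_0 is given by ∂[p,q] = [q] − [p].
The resulting 5×9 matrix has rank 4, and its Smith normal form has invariant factors (1,1,1,1).

∂_2: C_2 → C_1 acts by ∂[p,q,r] = [q,r] − [p,r] + [p,q]. For instance
  ∂ABE = BE − AE + AB,
  ∂BDE = DE − BE + BD.
This gives a 9×6 integer matrix of rank 5; reducing to Smith normal form yields diagonal entries (1,1,1,1,1).

Reading off H_k = ker ∂_k / im ∂_{k+1}:

  H_0: rank C_0 − rank ∂_1 = 5 − 4 = 1, and the invariant factors of ∂_1 are all 1, so H_0 ≅ Z.
  H_1: rank ker ∂_1 − rank ∂_2 = (9 − 4) − 5 = 0, and the invariant factors of ∂_2 are all 1, so H_1 ≅ 0.
  H_2: rank ker ∂_2 − rank ∂_3 = (6 − 5) − 0 = 1, and there is no ∂_3, so H_2 ≅ Z.

As a check, the Euler characteristic is 5 − 9 + 6 = 2, which agrees with 1 − 0 + 1 = 2.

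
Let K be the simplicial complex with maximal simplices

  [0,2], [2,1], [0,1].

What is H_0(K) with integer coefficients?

H_0 = Z.

Order the vertices as 0 < 1 < 2. Listing each simplex with vertices in this order, K has dimension 1 with simplices:

  0-simplices (3): [0], [1], [2]
  1-simplices (3): [0,1], [0,2], [1,2]

giving chain groups C_0 ≅ Z^3, C_1 ≅ Z^3.

The boundary map ∂_1: C_1 → C_0 maps an edge to its endpoints' difference, ∂[p,q] = q − p. For instance
  ∂[0,1] = [1] − [0].
The resulting 3×3 matrix has rank 2, and its Smith normal form has invariant factors (1,1).

Computing H_k = (kernel of ∂_k) / (image of ∂_{k+1}):

  H_0: rank C_0 − rank ∂_1 = 3 − 2 = 1, and the invariant factors of ∂_1 are all 1, so H_0 ≅ Z.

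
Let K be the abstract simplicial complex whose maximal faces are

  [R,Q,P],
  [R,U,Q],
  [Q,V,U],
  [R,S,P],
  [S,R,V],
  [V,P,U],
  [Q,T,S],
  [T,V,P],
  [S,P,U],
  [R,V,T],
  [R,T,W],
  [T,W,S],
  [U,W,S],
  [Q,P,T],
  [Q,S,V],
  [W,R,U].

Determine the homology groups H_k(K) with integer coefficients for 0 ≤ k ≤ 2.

H_0 ≅ Z,  H_1 ≅ Z^2,  H_2 ≅ Z.

Fix the vertex order P < Q < R < S < T < U < V < W and write every simplex with vertices in increasing order. Then dim K = 2 and the simplices of K are:

  0-simplices (8): P, Q, R, S, T, U, V, W
  1-simplices (24): PQ, PR, PS, PT, PU, PV, QR, QS, QT, QU, QV, RS, RT, RU, RV, RW, ST, SU, SV, SW, TV, TW, UV, UW
  2-simplices (16): PQR, PQT, PRS, PSU, PTV, PUV, QRU, QST, QSV, QUV, RSV, RTV, RTW, RUW, STW, SUW

so the chain groups are C_0 ≅ Z^8, C_1 ≅ Z^24, C_2 ≅ Z^16.

Boundary ∂_1: C_1 → C_0 sends each edge [p,q] (with p < q) to q − p. For instance
  ∂SU = U − S.
The 8×24 boundary matrix has rank 7 and Smith normal form diag(1,1,1,1,1,1,1).

The boundary map ∂_2: C_2 → C_1 maps a triangle to the signed sum of its edges. For instance
  ∂PSU = SU − PU + PS,
  ∂PUV = UV − PV + PU.
This gives a 24×16 integer matrix of rank 15; reducing to Smith normal form yields diagonal entries (1,1,1,1,1,1,1,1,1,1,1,1,1,1,1).

Now H_k = ker ∂_k / im ∂_{k+1}, so:

  H_0: rank C_0 − rank ∂_1 = 8 − 7 = 1, and the invariant factors of ∂_1 are all 1, so H_0 = Z.
  H_1: rank ker ∂_1 − rank ∂_2 = (24 − 7) − 15 = 2, and the invariant factors of ∂_2 are all 1, so H_1 = Z^2.
  H_2: rank ker ∂_2 − rank ∂_3 = (16 − 15) − 0 = 1, and there is no ∂_3, so H_2 = Z.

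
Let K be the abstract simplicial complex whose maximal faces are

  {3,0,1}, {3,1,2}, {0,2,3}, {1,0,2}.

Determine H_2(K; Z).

H_2 ≅ Z.

We work with the vertex ordering 0 < 1 < 2 < 3. The simplices of K, each written with vertices in increasing order, are:

  0-simplices (4): [0], [1], [2], [3]
  1-simplices (6): [0,1], [0,2], [0,3], [1,2], [1,3], [2,3]
  2-simplices (4): [0,1,2], [0,1,3], [0,2,3], [1,2,3]

Hence C_0 ≅ Z^4, C_1 ≅ Z^6, C_2 ≅ Z^4.

∂_1: C_1 → C_0 is given by ∂[p,q] = [q] − [p].
The resulting 4×6 matrix has rank 3, and its Smith normal form has invariant factors (1,1,1).

Boundary ∂_2: C_2 → C_1 sends each 2-simplex [p,q,r] to [q,r] − [p,r] + [p,q]. For instance
  ∂[0,1,2] = [1,2] − [0,2] + [0,1],
  ∂[0,1,3] = [1,3] − [0,3] + [0,1].
The 6×4 boundary matrix has rank 3 and Smith normal form diag(1,1,1).

Reading off H_k = ker ∂_k / im ∂_{k+1}:

  H_2: rank ker ∂_2 − rank ∂_3 = (4 − 3) − 0 = 1, and there is no ∂_3, so H_2 = Z.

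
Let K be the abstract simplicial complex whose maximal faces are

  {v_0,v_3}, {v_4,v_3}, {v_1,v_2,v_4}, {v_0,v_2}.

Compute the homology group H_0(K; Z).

H_0 = Z.

Fix the vertex order v_0 < v_1 < v_2 < v_3 < v_4 and write every simplex with vertices in increasing order. Then dim K = 2 and the simplices of K are:

  0-simplices (5): [v_0], [v_1], [v_2], [v_3], [v_4]
  1-simplices (6): [v_0,v_2], [v_0,v_3], [v_1,v_2], [v_1,v_4], [v_2,v_4], [v_3,v_4]
  2-simplices (1): [v_1,v_2,v_4]

so the chain groups are C_0 ≅ Z^5, C_1 ≅ Z^6, C_2 ≅ Z^1.

Boundary ∂_1: C_1 → C_0 sends each edge [p,q] (with p < q) to q − p.
As a 5×6 matrix over Z this has rank 4, with invariant factors (1,1,1,1).

The boundary map ∂_2: C_2 → C_1 sends each 2-simplex [p,q,r] to [q,r] − [p,r] + [p,q]. For instance
  ∂[v_1,v_2,v_4] = [v_2,v_4] − [v_1,v_4] + [v_1,v_2].
As a 6×1 matrix over Z this has rank 1, with invariant factors (1).

From H_k ≅ ker(∂_k) / im(∂_{k+1}) we obtain:

  H_0: rank C_0 − rank ∂_1 = 5 − 4 = 1, and the invariant factors of ∂_1 are all 1, so H_0 ≅ Z.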